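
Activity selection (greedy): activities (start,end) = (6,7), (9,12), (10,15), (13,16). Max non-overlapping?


Greedy: pick earliest-ending, then skip overlaps.
Selected (3 activities): [(6, 7), (9, 12), (13, 16)]


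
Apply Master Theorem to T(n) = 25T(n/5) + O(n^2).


a=25, b=5, c=2. log_5(25)=2 = c=2. Case 2: O(n^c log n) = O(n^2 log n)
Complexity: O(n^2 log n)


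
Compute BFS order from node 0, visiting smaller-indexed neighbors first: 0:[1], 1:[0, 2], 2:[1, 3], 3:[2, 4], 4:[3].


BFS queue: start with [0]
Visit order: [0, 1, 2, 3, 4]


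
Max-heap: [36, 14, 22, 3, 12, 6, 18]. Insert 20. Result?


Append 20: [36, 14, 22, 3, 12, 6, 18, 20]
Bubble up: swap idx 7(20) with idx 3(3); swap idx 3(20) with idx 1(14)
Result: [36, 20, 22, 14, 12, 6, 18, 3]


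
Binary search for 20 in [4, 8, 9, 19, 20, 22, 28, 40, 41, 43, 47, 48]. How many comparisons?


Search for 20:
[0,11] mid=5 arr[5]=22
[0,4] mid=2 arr[2]=9
[3,4] mid=3 arr[3]=19
[4,4] mid=4 arr[4]=20
Total: 4 comparisons


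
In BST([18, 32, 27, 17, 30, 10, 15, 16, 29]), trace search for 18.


BST root = 18
Search for 18: compare at each node
Path: [18]


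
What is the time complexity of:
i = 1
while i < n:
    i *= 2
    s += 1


Per nesting level: O(log n) = O(log n)
Complexity: O(log n)


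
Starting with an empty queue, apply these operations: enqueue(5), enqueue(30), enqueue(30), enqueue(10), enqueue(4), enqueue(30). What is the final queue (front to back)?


enqueue(5) -> [5]
enqueue(30) -> [5, 30]
enqueue(30) -> [5, 30, 30]
enqueue(10) -> [5, 30, 30, 10]
enqueue(4) -> [5, 30, 30, 10, 4]
enqueue(30) -> [5, 30, 30, 10, 4, 30]
Final queue (front to back): [5, 30, 30, 10, 4, 30]


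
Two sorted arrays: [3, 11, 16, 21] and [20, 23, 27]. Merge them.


Compare heads, take smaller each step.
Merged: [3, 11, 16, 20, 21, 23, 27]


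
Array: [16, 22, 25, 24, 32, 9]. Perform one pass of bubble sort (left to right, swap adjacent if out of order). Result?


After one pass: [16, 22, 24, 25, 9, 32]


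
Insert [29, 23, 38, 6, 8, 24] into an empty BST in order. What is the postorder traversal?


Root = 29; build tree by BST insertion.
Postorder traversal: [8, 6, 24, 23, 38, 29]


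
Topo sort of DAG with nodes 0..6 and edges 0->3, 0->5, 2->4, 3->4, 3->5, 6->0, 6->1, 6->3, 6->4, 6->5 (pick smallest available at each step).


Kahn's algorithm, process smallest node first
Order: [2, 6, 0, 1, 3, 4, 5]


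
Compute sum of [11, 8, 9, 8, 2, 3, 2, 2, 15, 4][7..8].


Prefix sums: [0, 11, 19, 28, 36, 38, 41, 43, 45, 60, 64]
Sum[7..8] = prefix[9] - prefix[7] = 60 - 43 = 17


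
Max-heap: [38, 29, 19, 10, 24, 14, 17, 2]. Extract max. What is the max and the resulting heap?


Max = 38
Replace root with last, heapify down
Resulting heap: [29, 24, 19, 10, 2, 14, 17]


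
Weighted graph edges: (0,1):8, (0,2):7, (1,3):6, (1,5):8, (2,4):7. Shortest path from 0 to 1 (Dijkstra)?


Dijkstra from 0:
Distances: {0: 0, 1: 8, 2: 7, 3: 14, 4: 14, 5: 16}
Shortest distance to 1 = 8, path = [0, 1]


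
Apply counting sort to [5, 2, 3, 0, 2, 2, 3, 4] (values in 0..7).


Count array: [1, 0, 3, 2, 1, 1, 0, 0]
Reconstruct: [0, 2, 2, 2, 3, 3, 4, 5]


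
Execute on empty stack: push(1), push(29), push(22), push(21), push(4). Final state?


push(1) -> [1]
push(29) -> [1, 29]
push(22) -> [1, 29, 22]
push(21) -> [1, 29, 22, 21]
push(4) -> [1, 29, 22, 21, 4]
Final stack (bottom to top): [1, 29, 22, 21, 4]


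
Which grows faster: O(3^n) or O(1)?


constant grows slower than exponential (base 3)
O(1) is asymptotically smaller; O(3^n) grows faster


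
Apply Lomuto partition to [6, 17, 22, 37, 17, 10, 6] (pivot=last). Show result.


Elements <= 6 go left of pivot.
Result: [6, 6, 22, 37, 17, 10, 17], pivot at index 1


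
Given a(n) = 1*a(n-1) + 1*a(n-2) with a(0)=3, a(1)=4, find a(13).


Build bottom-up:
...a(11)=521, a(12)=843, a(13)=1*843+1*521=1364


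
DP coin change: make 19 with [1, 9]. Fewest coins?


dp[0]=0; dp[i]=1+min(dp[i-c] for c in coins)
...dp[14]=6, dp[15]=7, dp[16]=8, dp[17]=9, dp[18]=2, dp[19]=3
Minimum coins for 19 = 3


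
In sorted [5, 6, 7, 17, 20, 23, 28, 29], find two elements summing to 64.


Two pointers: lo=0, hi=7
No pair sums to 64


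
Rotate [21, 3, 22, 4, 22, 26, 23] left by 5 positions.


Left rotate by 5: [26, 23, 21, 3, 22, 4, 22]


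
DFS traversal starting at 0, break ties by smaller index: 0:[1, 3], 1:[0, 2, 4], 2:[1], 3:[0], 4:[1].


DFS stack-based: start with [0]
Visit order: [0, 1, 2, 4, 3]


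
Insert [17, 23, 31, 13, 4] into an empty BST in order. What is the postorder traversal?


Root = 17; build tree by BST insertion.
Postorder traversal: [4, 13, 31, 23, 17]


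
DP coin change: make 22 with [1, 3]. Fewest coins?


dp[0]=0; dp[i]=1+min(dp[i-c] for c in coins)
...dp[17]=7, dp[18]=6, dp[19]=7, dp[20]=8, dp[21]=7, dp[22]=8
Minimum coins for 22 = 8


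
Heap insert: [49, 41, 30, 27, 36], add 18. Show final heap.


Append 18: [49, 41, 30, 27, 36, 18]
Bubble up: no swaps needed
Result: [49, 41, 30, 27, 36, 18]


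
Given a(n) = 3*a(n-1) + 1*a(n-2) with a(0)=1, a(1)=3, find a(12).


Build bottom-up:
...a(10)=141481, a(11)=467280, a(12)=3*467280+1*141481=1543321


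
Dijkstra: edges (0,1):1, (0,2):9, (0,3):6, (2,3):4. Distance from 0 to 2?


Dijkstra from 0:
Distances: {0: 0, 1: 1, 2: 9, 3: 6}
Shortest distance to 2 = 9, path = [0, 2]


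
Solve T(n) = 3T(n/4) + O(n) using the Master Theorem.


a=3, b=4, c=1. log_4(3)=0.792 < c=1. Case 3: O(n^c) = O(n)
Complexity: O(n)


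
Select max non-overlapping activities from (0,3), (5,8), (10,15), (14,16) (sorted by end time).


Greedy: pick earliest-ending, then skip overlaps.
Selected (3 activities): [(0, 3), (5, 8), (10, 15)]


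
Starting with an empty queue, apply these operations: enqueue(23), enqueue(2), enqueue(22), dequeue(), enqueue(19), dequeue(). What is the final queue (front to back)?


enqueue(23) -> [23]
enqueue(2) -> [23, 2]
enqueue(22) -> [23, 2, 22]
dequeue() returns 23 -> [2, 22]
enqueue(19) -> [2, 22, 19]
dequeue() returns 2 -> [22, 19]
Final queue (front to back): [22, 19]


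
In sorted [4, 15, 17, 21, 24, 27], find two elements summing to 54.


Two pointers: lo=0, hi=5
No pair sums to 54


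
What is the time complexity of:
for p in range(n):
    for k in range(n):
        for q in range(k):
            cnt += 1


Per nesting level: O(n) * O(n) * O(n) [triangular over k] = O(n^3)
Complexity: O(n^3)


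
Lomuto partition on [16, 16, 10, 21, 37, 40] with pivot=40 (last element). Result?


Elements <= 40 go left of pivot.
Result: [16, 16, 10, 21, 37, 40], pivot at index 5


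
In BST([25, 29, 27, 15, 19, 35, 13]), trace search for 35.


BST root = 25
Search for 35: compare at each node
Path: [25, 29, 35]


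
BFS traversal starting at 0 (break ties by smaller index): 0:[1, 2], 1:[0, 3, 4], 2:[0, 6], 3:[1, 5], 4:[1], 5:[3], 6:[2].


BFS queue: start with [0]
Visit order: [0, 1, 2, 3, 4, 6, 5]


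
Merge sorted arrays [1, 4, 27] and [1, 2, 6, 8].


Compare heads, take smaller each step.
Merged: [1, 1, 2, 4, 6, 8, 27]


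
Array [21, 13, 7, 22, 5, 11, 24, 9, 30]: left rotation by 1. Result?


Left rotate by 1: [13, 7, 22, 5, 11, 24, 9, 30, 21]


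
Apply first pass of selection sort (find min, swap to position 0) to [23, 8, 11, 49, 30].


After one pass: [8, 23, 11, 49, 30]


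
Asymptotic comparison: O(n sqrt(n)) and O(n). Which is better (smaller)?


linear grows slower than n^1.5
O(n) is asymptotically smaller; O(n sqrt(n)) grows faster


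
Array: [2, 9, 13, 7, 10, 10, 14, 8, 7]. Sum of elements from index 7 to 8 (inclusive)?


Prefix sums: [0, 2, 11, 24, 31, 41, 51, 65, 73, 80]
Sum[7..8] = prefix[9] - prefix[7] = 80 - 65 = 15


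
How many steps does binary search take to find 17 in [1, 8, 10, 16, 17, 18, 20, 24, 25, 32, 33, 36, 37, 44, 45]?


Search for 17:
[0,14] mid=7 arr[7]=24
[0,6] mid=3 arr[3]=16
[4,6] mid=5 arr[5]=18
[4,4] mid=4 arr[4]=17
Total: 4 comparisons


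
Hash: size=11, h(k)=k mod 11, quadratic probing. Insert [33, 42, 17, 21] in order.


Insertions: 33->slot 0; 42->slot 9; 17->slot 6; 21->slot 10
Table: [33, None, None, None, None, None, 17, None, None, 42, 21]


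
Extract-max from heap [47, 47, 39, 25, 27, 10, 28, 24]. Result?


Max = 47
Replace root with last, heapify down
Resulting heap: [47, 27, 39, 25, 24, 10, 28]


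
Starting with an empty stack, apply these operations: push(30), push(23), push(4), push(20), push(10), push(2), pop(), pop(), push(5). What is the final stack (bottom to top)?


push(30) -> [30]
push(23) -> [30, 23]
push(4) -> [30, 23, 4]
push(20) -> [30, 23, 4, 20]
push(10) -> [30, 23, 4, 20, 10]
push(2) -> [30, 23, 4, 20, 10, 2]
pop() returns 2 -> [30, 23, 4, 20, 10]
pop() returns 10 -> [30, 23, 4, 20]
push(5) -> [30, 23, 4, 20, 5]
Final stack (bottom to top): [30, 23, 4, 20, 5]


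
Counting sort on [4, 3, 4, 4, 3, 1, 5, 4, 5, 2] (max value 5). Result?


Count array: [0, 1, 1, 2, 4, 2]
Reconstruct: [1, 2, 3, 3, 4, 4, 4, 4, 5, 5]


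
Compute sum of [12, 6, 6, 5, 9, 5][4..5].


Prefix sums: [0, 12, 18, 24, 29, 38, 43]
Sum[4..5] = prefix[6] - prefix[4] = 43 - 29 = 14


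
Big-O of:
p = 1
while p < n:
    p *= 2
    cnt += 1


Per nesting level: O(log n) = O(log n)
Complexity: O(log n)


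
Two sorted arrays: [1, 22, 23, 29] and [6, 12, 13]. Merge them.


Compare heads, take smaller each step.
Merged: [1, 6, 12, 13, 22, 23, 29]


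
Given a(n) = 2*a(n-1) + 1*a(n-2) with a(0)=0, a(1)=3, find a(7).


Build bottom-up:
...a(5)=87, a(6)=210, a(7)=2*210+1*87=507


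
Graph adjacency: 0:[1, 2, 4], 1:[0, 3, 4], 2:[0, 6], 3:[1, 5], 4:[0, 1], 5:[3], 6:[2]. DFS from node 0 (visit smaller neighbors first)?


DFS stack-based: start with [0]
Visit order: [0, 1, 3, 5, 4, 2, 6]


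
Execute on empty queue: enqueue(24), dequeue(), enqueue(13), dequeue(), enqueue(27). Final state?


enqueue(24) -> [24]
dequeue() returns 24 -> []
enqueue(13) -> [13]
dequeue() returns 13 -> []
enqueue(27) -> [27]
Final queue (front to back): [27]


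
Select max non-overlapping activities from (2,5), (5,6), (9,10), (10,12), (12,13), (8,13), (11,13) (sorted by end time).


Greedy: pick earliest-ending, then skip overlaps.
Selected (5 activities): [(2, 5), (5, 6), (9, 10), (10, 12), (12, 13)]


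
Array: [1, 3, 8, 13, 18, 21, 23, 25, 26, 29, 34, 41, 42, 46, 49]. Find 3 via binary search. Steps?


Search for 3:
[0,14] mid=7 arr[7]=25
[0,6] mid=3 arr[3]=13
[0,2] mid=1 arr[1]=3
Total: 3 comparisons


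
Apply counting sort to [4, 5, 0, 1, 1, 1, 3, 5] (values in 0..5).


Count array: [1, 3, 0, 1, 1, 2]
Reconstruct: [0, 1, 1, 1, 3, 4, 5, 5]


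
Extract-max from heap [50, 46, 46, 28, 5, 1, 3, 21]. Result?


Max = 50
Replace root with last, heapify down
Resulting heap: [46, 28, 46, 21, 5, 1, 3]


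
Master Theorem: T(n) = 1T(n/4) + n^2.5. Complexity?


a=1, b=4, c=2.5. log_4(1)=0 < c=2.5. Case 3: O(n^c) = O(n^2.500)
Complexity: O(n^2.500)


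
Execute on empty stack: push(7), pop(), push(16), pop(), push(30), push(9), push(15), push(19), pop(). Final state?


push(7) -> [7]
pop() returns 7 -> []
push(16) -> [16]
pop() returns 16 -> []
push(30) -> [30]
push(9) -> [30, 9]
push(15) -> [30, 9, 15]
push(19) -> [30, 9, 15, 19]
pop() returns 19 -> [30, 9, 15]
Final stack (bottom to top): [30, 9, 15]


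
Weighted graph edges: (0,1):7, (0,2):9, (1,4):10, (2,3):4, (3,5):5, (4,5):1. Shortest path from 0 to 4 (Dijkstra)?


Dijkstra from 0:
Distances: {0: 0, 1: 7, 2: 9, 3: 13, 4: 17, 5: 18}
Shortest distance to 4 = 17, path = [0, 1, 4]


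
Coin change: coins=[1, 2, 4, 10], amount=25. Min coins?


dp[0]=0; dp[i]=1+min(dp[i-c] for c in coins)
...dp[20]=2, dp[21]=3, dp[22]=3, dp[23]=4, dp[24]=3, dp[25]=4
Minimum coins for 25 = 4


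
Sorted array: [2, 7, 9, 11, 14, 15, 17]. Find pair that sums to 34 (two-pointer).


Two pointers: lo=0, hi=6
No pair sums to 34


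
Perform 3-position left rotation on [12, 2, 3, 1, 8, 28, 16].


Left rotate by 3: [1, 8, 28, 16, 12, 2, 3]


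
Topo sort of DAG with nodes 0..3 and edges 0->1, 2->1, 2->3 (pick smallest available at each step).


Kahn's algorithm, process smallest node first
Order: [0, 2, 1, 3]


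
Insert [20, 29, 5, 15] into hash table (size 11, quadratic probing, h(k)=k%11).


Insertions: 20->slot 9; 29->slot 7; 5->slot 5; 15->slot 4
Table: [None, None, None, None, 15, 5, None, 29, None, 20, None]


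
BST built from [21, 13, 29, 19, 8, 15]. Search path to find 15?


BST root = 21
Search for 15: compare at each node
Path: [21, 13, 19, 15]


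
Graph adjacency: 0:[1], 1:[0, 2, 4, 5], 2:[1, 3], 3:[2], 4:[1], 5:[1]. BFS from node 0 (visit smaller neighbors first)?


BFS queue: start with [0]
Visit order: [0, 1, 2, 4, 5, 3]


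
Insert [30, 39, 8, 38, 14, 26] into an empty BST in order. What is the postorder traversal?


Root = 30; build tree by BST insertion.
Postorder traversal: [26, 14, 8, 38, 39, 30]


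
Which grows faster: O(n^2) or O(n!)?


quadratic grows slower than factorial
O(n^2) is asymptotically smaller; O(n!) grows faster


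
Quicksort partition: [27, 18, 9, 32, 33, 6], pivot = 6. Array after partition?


Elements <= 6 go left of pivot.
Result: [6, 18, 9, 32, 33, 27], pivot at index 0


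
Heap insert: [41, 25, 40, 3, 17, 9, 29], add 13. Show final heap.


Append 13: [41, 25, 40, 3, 17, 9, 29, 13]
Bubble up: swap idx 7(13) with idx 3(3)
Result: [41, 25, 40, 13, 17, 9, 29, 3]


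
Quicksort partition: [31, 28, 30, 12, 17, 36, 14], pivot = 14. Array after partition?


Elements <= 14 go left of pivot.
Result: [12, 14, 30, 31, 17, 36, 28], pivot at index 1


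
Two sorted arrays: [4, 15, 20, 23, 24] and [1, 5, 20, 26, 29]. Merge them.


Compare heads, take smaller each step.
Merged: [1, 4, 5, 15, 20, 20, 23, 24, 26, 29]


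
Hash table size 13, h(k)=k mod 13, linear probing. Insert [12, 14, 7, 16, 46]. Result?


Insertions: 12->slot 12; 14->slot 1; 7->slot 7; 16->slot 3; 46->slot 8
Table: [None, 14, None, 16, None, None, None, 7, 46, None, None, None, 12]


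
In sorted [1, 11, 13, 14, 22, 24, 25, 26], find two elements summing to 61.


Two pointers: lo=0, hi=7
No pair sums to 61


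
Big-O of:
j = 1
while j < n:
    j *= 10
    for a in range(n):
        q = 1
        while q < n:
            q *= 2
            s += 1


Per nesting level: O(log n) * O(n) * O(log n) = O(n (log n)^2)
Complexity: O(n (log n)^2)


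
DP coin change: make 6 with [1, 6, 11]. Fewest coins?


dp[0]=0; dp[i]=1+min(dp[i-c] for c in coins)
...dp[1]=1, dp[2]=2, dp[3]=3, dp[4]=4, dp[5]=5, dp[6]=1
Minimum coins for 6 = 1


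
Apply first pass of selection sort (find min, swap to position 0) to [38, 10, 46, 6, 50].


After one pass: [6, 10, 46, 38, 50]


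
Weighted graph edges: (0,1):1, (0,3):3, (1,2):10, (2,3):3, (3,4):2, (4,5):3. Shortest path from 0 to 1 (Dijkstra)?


Dijkstra from 0:
Distances: {0: 0, 1: 1, 2: 6, 3: 3, 4: 5, 5: 8}
Shortest distance to 1 = 1, path = [0, 1]


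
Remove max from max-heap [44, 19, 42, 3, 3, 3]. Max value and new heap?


Max = 44
Replace root with last, heapify down
Resulting heap: [42, 19, 3, 3, 3]


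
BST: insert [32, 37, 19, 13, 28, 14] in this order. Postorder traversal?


Root = 32; build tree by BST insertion.
Postorder traversal: [14, 13, 28, 19, 37, 32]


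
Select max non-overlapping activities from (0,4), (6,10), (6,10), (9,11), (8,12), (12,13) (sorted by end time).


Greedy: pick earliest-ending, then skip overlaps.
Selected (3 activities): [(0, 4), (6, 10), (12, 13)]


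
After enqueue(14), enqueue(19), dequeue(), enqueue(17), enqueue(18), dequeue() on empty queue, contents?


enqueue(14) -> [14]
enqueue(19) -> [14, 19]
dequeue() returns 14 -> [19]
enqueue(17) -> [19, 17]
enqueue(18) -> [19, 17, 18]
dequeue() returns 19 -> [17, 18]
Final queue (front to back): [17, 18]


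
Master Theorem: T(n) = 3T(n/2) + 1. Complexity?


a=3, b=2, c=0. log_2(3)=1.585 > c=0. Case 1: O(n^log_b(a)) = O(n^1.585)
Complexity: O(n^1.585)


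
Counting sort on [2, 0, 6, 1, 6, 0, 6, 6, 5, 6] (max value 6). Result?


Count array: [2, 1, 1, 0, 0, 1, 5]
Reconstruct: [0, 0, 1, 2, 5, 6, 6, 6, 6, 6]


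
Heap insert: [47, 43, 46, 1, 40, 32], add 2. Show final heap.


Append 2: [47, 43, 46, 1, 40, 32, 2]
Bubble up: no swaps needed
Result: [47, 43, 46, 1, 40, 32, 2]


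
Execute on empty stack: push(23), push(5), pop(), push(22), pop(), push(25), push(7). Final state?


push(23) -> [23]
push(5) -> [23, 5]
pop() returns 5 -> [23]
push(22) -> [23, 22]
pop() returns 22 -> [23]
push(25) -> [23, 25]
push(7) -> [23, 25, 7]
Final stack (bottom to top): [23, 25, 7]


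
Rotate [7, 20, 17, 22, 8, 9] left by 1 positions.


Left rotate by 1: [20, 17, 22, 8, 9, 7]


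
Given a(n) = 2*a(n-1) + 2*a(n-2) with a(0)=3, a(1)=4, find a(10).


Build bottom-up:
...a(8)=5552, a(9)=15168, a(10)=2*15168+2*5552=41440


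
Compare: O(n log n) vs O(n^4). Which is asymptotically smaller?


linearithmic grows slower than quartic
O(n log n) is asymptotically smaller; O(n^4) grows faster


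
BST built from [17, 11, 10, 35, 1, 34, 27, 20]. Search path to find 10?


BST root = 17
Search for 10: compare at each node
Path: [17, 11, 10]


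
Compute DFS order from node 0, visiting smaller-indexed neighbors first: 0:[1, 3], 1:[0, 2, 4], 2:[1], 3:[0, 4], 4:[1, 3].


DFS stack-based: start with [0]
Visit order: [0, 1, 2, 4, 3]


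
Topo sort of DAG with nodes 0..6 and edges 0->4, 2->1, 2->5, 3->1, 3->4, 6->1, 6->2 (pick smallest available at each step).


Kahn's algorithm, process smallest node first
Order: [0, 3, 4, 6, 2, 1, 5]


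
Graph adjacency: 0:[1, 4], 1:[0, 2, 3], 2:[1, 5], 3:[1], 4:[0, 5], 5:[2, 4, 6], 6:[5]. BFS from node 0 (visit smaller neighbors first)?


BFS queue: start with [0]
Visit order: [0, 1, 4, 2, 3, 5, 6]


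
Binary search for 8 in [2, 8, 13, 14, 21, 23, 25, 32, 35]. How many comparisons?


Search for 8:
[0,8] mid=4 arr[4]=21
[0,3] mid=1 arr[1]=8
Total: 2 comparisons


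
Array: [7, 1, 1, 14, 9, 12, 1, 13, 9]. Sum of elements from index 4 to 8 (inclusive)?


Prefix sums: [0, 7, 8, 9, 23, 32, 44, 45, 58, 67]
Sum[4..8] = prefix[9] - prefix[4] = 67 - 23 = 44


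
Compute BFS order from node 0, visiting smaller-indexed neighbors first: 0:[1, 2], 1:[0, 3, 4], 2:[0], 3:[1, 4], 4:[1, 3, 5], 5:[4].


BFS queue: start with [0]
Visit order: [0, 1, 2, 3, 4, 5]


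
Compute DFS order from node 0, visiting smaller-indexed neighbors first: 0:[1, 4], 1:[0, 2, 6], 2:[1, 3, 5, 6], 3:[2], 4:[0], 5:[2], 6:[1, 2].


DFS stack-based: start with [0]
Visit order: [0, 1, 2, 3, 5, 6, 4]


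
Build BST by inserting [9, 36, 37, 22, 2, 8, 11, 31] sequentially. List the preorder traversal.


Root = 9; build tree by BST insertion.
Preorder traversal: [9, 2, 8, 36, 22, 11, 31, 37]


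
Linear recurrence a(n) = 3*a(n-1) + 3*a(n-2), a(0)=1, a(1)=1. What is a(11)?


Build bottom-up:
...a(9)=63261, a(10)=239841, a(11)=3*239841+3*63261=909306


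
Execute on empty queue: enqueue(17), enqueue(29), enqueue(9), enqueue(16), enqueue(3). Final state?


enqueue(17) -> [17]
enqueue(29) -> [17, 29]
enqueue(9) -> [17, 29, 9]
enqueue(16) -> [17, 29, 9, 16]
enqueue(3) -> [17, 29, 9, 16, 3]
Final queue (front to back): [17, 29, 9, 16, 3]


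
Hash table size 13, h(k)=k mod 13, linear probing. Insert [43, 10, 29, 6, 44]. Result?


Insertions: 43->slot 4; 10->slot 10; 29->slot 3; 6->slot 6; 44->slot 5
Table: [None, None, None, 29, 43, 44, 6, None, None, None, 10, None, None]


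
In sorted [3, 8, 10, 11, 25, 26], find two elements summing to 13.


Two pointers: lo=0, hi=5
Found pair: (3, 10) summing to 13


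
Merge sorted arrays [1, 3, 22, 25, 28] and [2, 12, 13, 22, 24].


Compare heads, take smaller each step.
Merged: [1, 2, 3, 12, 13, 22, 22, 24, 25, 28]


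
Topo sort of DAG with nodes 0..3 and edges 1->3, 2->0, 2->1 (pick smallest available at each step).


Kahn's algorithm, process smallest node first
Order: [2, 0, 1, 3]


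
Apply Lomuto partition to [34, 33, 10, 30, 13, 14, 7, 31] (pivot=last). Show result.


Elements <= 31 go left of pivot.
Result: [10, 30, 13, 14, 7, 31, 34, 33], pivot at index 5


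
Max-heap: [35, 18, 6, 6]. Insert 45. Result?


Append 45: [35, 18, 6, 6, 45]
Bubble up: swap idx 4(45) with idx 1(18); swap idx 1(45) with idx 0(35)
Result: [45, 35, 6, 6, 18]


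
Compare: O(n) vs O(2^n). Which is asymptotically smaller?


linear grows slower than exponential
O(n) is asymptotically smaller; O(2^n) grows faster


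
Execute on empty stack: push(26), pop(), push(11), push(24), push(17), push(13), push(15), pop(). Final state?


push(26) -> [26]
pop() returns 26 -> []
push(11) -> [11]
push(24) -> [11, 24]
push(17) -> [11, 24, 17]
push(13) -> [11, 24, 17, 13]
push(15) -> [11, 24, 17, 13, 15]
pop() returns 15 -> [11, 24, 17, 13]
Final stack (bottom to top): [11, 24, 17, 13]


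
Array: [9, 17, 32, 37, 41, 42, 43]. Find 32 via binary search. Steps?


Search for 32:
[0,6] mid=3 arr[3]=37
[0,2] mid=1 arr[1]=17
[2,2] mid=2 arr[2]=32
Total: 3 comparisons


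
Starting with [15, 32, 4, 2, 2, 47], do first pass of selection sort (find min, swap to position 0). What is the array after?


After one pass: [2, 32, 4, 15, 2, 47]


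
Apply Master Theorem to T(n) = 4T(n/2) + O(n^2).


a=4, b=2, c=2. log_2(4)=2 = c=2. Case 2: O(n^c log n) = O(n^2 log n)
Complexity: O(n^2 log n)


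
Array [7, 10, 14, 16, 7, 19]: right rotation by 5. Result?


Right rotate by 5: [10, 14, 16, 7, 19, 7]


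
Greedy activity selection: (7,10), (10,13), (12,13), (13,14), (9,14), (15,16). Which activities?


Greedy: pick earliest-ending, then skip overlaps.
Selected (4 activities): [(7, 10), (10, 13), (13, 14), (15, 16)]


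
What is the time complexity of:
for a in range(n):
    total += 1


Per nesting level: O(n) = O(n)
Complexity: O(n)


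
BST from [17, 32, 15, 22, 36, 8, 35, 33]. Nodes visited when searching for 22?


BST root = 17
Search for 22: compare at each node
Path: [17, 32, 22]


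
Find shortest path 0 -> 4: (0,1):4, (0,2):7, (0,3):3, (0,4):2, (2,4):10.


Dijkstra from 0:
Distances: {0: 0, 1: 4, 2: 7, 3: 3, 4: 2}
Shortest distance to 4 = 2, path = [0, 4]


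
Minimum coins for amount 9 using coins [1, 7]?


dp[0]=0; dp[i]=1+min(dp[i-c] for c in coins)
...dp[4]=4, dp[5]=5, dp[6]=6, dp[7]=1, dp[8]=2, dp[9]=3
Minimum coins for 9 = 3


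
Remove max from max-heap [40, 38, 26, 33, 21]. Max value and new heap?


Max = 40
Replace root with last, heapify down
Resulting heap: [38, 33, 26, 21]


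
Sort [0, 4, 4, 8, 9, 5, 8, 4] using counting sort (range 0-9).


Count array: [1, 0, 0, 0, 3, 1, 0, 0, 2, 1]
Reconstruct: [0, 4, 4, 4, 5, 8, 8, 9]


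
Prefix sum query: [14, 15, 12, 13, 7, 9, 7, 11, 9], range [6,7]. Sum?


Prefix sums: [0, 14, 29, 41, 54, 61, 70, 77, 88, 97]
Sum[6..7] = prefix[8] - prefix[6] = 88 - 70 = 18


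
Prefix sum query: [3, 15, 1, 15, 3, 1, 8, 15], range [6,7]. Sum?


Prefix sums: [0, 3, 18, 19, 34, 37, 38, 46, 61]
Sum[6..7] = prefix[8] - prefix[6] = 61 - 38 = 23


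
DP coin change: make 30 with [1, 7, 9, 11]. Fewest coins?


dp[0]=0; dp[i]=1+min(dp[i-c] for c in coins)
...dp[25]=3, dp[26]=4, dp[27]=3, dp[28]=4, dp[29]=3, dp[30]=4
Minimum coins for 30 = 4


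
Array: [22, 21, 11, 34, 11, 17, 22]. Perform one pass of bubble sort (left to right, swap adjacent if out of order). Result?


After one pass: [21, 11, 22, 11, 17, 22, 34]


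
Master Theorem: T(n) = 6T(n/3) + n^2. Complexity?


a=6, b=3, c=2. log_3(6)=1.631 < c=2. Case 3: O(n^c) = O(n^2)
Complexity: O(n^2)


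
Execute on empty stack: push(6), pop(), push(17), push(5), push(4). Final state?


push(6) -> [6]
pop() returns 6 -> []
push(17) -> [17]
push(5) -> [17, 5]
push(4) -> [17, 5, 4]
Final stack (bottom to top): [17, 5, 4]


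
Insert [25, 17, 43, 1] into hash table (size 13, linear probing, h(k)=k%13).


Insertions: 25->slot 12; 17->slot 4; 43->slot 5; 1->slot 1
Table: [None, 1, None, None, 17, 43, None, None, None, None, None, None, 25]


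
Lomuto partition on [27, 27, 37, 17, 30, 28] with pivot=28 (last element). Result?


Elements <= 28 go left of pivot.
Result: [27, 27, 17, 28, 30, 37], pivot at index 3


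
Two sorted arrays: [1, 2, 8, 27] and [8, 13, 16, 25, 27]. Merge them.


Compare heads, take smaller each step.
Merged: [1, 2, 8, 8, 13, 16, 25, 27, 27]


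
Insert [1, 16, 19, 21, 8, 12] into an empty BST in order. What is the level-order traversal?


Root = 1; build tree by BST insertion.
Level-Order traversal: [1, 16, 8, 19, 12, 21]


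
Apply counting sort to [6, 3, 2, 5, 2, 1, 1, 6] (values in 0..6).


Count array: [0, 2, 2, 1, 0, 1, 2]
Reconstruct: [1, 1, 2, 2, 3, 5, 6, 6]


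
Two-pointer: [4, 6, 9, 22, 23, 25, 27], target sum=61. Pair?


Two pointers: lo=0, hi=6
No pair sums to 61


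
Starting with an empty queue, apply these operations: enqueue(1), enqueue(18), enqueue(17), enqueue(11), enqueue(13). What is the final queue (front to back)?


enqueue(1) -> [1]
enqueue(18) -> [1, 18]
enqueue(17) -> [1, 18, 17]
enqueue(11) -> [1, 18, 17, 11]
enqueue(13) -> [1, 18, 17, 11, 13]
Final queue (front to back): [1, 18, 17, 11, 13]


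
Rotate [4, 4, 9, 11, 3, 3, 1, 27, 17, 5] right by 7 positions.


Right rotate by 7: [11, 3, 3, 1, 27, 17, 5, 4, 4, 9]


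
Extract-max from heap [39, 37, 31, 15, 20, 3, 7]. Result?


Max = 39
Replace root with last, heapify down
Resulting heap: [37, 20, 31, 15, 7, 3]


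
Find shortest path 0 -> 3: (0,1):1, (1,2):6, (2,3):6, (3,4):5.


Dijkstra from 0:
Distances: {0: 0, 1: 1, 2: 7, 3: 13, 4: 18}
Shortest distance to 3 = 13, path = [0, 1, 2, 3]


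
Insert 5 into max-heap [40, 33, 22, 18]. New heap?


Append 5: [40, 33, 22, 18, 5]
Bubble up: no swaps needed
Result: [40, 33, 22, 18, 5]


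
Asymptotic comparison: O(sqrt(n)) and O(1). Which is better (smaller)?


constant grows slower than sublinear
O(1) is asymptotically smaller; O(sqrt(n)) grows faster


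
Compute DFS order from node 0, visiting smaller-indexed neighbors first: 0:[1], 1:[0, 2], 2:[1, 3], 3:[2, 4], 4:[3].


DFS stack-based: start with [0]
Visit order: [0, 1, 2, 3, 4]


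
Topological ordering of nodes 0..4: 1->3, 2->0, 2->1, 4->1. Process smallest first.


Kahn's algorithm, process smallest node first
Order: [2, 0, 4, 1, 3]


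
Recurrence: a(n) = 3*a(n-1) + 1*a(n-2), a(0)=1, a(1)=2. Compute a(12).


Build bottom-up:
...a(10)=98644, a(11)=325799, a(12)=3*325799+1*98644=1076041


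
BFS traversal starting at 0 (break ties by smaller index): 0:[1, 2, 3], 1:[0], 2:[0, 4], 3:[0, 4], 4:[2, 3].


BFS queue: start with [0]
Visit order: [0, 1, 2, 3, 4]


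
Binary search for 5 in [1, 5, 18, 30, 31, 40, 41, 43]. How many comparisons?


Search for 5:
[0,7] mid=3 arr[3]=30
[0,2] mid=1 arr[1]=5
Total: 2 comparisons


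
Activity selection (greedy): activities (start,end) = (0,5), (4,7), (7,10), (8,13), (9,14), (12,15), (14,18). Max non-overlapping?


Greedy: pick earliest-ending, then skip overlaps.
Selected (3 activities): [(0, 5), (7, 10), (12, 15)]


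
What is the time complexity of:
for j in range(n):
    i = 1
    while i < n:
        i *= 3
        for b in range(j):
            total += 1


Per nesting level: O(n) * O(log n) * O(n) [triangular over j] = O(n^2 log n)
Complexity: O(n^2 log n)


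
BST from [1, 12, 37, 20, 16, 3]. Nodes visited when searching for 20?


BST root = 1
Search for 20: compare at each node
Path: [1, 12, 37, 20]


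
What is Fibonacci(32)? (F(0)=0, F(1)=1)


F(n)=F(n-1)+F(n-2)
...F(30)=832040, F(31)=1346269, F(32)=2178309


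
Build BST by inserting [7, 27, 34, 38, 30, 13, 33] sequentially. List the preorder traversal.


Root = 7; build tree by BST insertion.
Preorder traversal: [7, 27, 13, 34, 30, 33, 38]


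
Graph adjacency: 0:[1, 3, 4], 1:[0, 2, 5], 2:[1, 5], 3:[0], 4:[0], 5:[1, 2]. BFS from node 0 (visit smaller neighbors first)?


BFS queue: start with [0]
Visit order: [0, 1, 3, 4, 2, 5]


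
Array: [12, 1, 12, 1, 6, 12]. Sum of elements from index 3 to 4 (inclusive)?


Prefix sums: [0, 12, 13, 25, 26, 32, 44]
Sum[3..4] = prefix[5] - prefix[3] = 32 - 25 = 7


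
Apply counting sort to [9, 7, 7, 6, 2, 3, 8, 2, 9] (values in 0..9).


Count array: [0, 0, 2, 1, 0, 0, 1, 2, 1, 2]
Reconstruct: [2, 2, 3, 6, 7, 7, 8, 9, 9]


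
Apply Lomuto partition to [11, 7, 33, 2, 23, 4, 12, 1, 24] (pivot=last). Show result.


Elements <= 24 go left of pivot.
Result: [11, 7, 2, 23, 4, 12, 1, 24, 33], pivot at index 7


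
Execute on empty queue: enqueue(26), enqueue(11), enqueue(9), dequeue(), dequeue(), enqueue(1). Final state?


enqueue(26) -> [26]
enqueue(11) -> [26, 11]
enqueue(9) -> [26, 11, 9]
dequeue() returns 26 -> [11, 9]
dequeue() returns 11 -> [9]
enqueue(1) -> [9, 1]
Final queue (front to back): [9, 1]


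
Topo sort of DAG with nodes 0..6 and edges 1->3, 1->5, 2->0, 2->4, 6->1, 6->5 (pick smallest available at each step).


Kahn's algorithm, process smallest node first
Order: [2, 0, 4, 6, 1, 3, 5]


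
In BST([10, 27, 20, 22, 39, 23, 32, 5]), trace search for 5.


BST root = 10
Search for 5: compare at each node
Path: [10, 5]


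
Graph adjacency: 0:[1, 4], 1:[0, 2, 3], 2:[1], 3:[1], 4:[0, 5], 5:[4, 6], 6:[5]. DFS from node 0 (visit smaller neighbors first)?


DFS stack-based: start with [0]
Visit order: [0, 1, 2, 3, 4, 5, 6]


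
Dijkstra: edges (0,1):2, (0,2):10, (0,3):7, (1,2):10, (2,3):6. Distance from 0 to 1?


Dijkstra from 0:
Distances: {0: 0, 1: 2, 2: 10, 3: 7}
Shortest distance to 1 = 2, path = [0, 1]


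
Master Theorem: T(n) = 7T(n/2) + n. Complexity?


a=7, b=2, c=1. log_2(7)=2.807 > c=1. Case 1: O(n^log_b(a)) = O(n^2.807)
Complexity: O(n^2.807)


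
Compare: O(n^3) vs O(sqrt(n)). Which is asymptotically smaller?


sublinear grows slower than cubic
O(sqrt(n)) is asymptotically smaller; O(n^3) grows faster


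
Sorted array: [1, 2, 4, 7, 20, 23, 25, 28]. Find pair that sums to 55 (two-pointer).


Two pointers: lo=0, hi=7
No pair sums to 55


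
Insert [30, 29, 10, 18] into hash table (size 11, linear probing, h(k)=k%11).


Insertions: 30->slot 8; 29->slot 7; 10->slot 10; 18->slot 9
Table: [None, None, None, None, None, None, None, 29, 30, 18, 10]


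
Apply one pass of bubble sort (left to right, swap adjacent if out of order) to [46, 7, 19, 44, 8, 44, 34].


After one pass: [7, 19, 44, 8, 44, 34, 46]


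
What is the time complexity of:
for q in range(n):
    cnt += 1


Per nesting level: O(n) = O(n)
Complexity: O(n)


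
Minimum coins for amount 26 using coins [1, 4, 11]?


dp[0]=0; dp[i]=1+min(dp[i-c] for c in coins)
...dp[21]=5, dp[22]=2, dp[23]=3, dp[24]=4, dp[25]=5, dp[26]=3
Minimum coins for 26 = 3


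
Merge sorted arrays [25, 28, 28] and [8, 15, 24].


Compare heads, take smaller each step.
Merged: [8, 15, 24, 25, 28, 28]


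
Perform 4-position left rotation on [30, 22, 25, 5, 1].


Left rotate by 4: [1, 30, 22, 25, 5]


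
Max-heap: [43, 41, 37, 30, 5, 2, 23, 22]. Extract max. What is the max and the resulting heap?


Max = 43
Replace root with last, heapify down
Resulting heap: [41, 30, 37, 22, 5, 2, 23]


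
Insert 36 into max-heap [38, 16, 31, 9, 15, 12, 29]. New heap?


Append 36: [38, 16, 31, 9, 15, 12, 29, 36]
Bubble up: swap idx 7(36) with idx 3(9); swap idx 3(36) with idx 1(16)
Result: [38, 36, 31, 16, 15, 12, 29, 9]


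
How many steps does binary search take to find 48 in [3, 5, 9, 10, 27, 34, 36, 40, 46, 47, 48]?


Search for 48:
[0,10] mid=5 arr[5]=34
[6,10] mid=8 arr[8]=46
[9,10] mid=9 arr[9]=47
[10,10] mid=10 arr[10]=48
Total: 4 comparisons


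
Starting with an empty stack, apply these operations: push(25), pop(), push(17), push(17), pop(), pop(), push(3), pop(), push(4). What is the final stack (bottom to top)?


push(25) -> [25]
pop() returns 25 -> []
push(17) -> [17]
push(17) -> [17, 17]
pop() returns 17 -> [17]
pop() returns 17 -> []
push(3) -> [3]
pop() returns 3 -> []
push(4) -> [4]
Final stack (bottom to top): [4]


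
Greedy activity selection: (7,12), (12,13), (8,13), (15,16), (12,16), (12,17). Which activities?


Greedy: pick earliest-ending, then skip overlaps.
Selected (3 activities): [(7, 12), (12, 13), (15, 16)]


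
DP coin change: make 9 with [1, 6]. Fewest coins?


dp[0]=0; dp[i]=1+min(dp[i-c] for c in coins)
...dp[4]=4, dp[5]=5, dp[6]=1, dp[7]=2, dp[8]=3, dp[9]=4
Minimum coins for 9 = 4


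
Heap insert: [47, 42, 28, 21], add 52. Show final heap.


Append 52: [47, 42, 28, 21, 52]
Bubble up: swap idx 4(52) with idx 1(42); swap idx 1(52) with idx 0(47)
Result: [52, 47, 28, 21, 42]


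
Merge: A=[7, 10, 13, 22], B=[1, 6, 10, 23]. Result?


Compare heads, take smaller each step.
Merged: [1, 6, 7, 10, 10, 13, 22, 23]


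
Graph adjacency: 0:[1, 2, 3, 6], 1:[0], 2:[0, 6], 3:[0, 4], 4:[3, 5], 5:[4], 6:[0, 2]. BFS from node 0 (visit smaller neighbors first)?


BFS queue: start with [0]
Visit order: [0, 1, 2, 3, 6, 4, 5]


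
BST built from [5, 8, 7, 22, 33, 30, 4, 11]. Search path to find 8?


BST root = 5
Search for 8: compare at each node
Path: [5, 8]


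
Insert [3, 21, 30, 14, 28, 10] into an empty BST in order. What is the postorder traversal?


Root = 3; build tree by BST insertion.
Postorder traversal: [10, 14, 28, 30, 21, 3]


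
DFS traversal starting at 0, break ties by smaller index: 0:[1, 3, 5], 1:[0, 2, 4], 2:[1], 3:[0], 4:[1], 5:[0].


DFS stack-based: start with [0]
Visit order: [0, 1, 2, 4, 3, 5]


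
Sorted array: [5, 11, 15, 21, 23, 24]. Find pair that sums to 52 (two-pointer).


Two pointers: lo=0, hi=5
No pair sums to 52


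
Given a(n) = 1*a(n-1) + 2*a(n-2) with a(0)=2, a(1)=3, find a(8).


Build bottom-up:
...a(6)=107, a(7)=213, a(8)=1*213+2*107=427


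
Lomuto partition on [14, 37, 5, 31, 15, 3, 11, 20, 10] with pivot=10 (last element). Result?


Elements <= 10 go left of pivot.
Result: [5, 3, 10, 31, 15, 37, 11, 20, 14], pivot at index 2


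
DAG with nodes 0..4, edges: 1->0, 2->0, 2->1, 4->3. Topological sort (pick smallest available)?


Kahn's algorithm, process smallest node first
Order: [2, 1, 0, 4, 3]


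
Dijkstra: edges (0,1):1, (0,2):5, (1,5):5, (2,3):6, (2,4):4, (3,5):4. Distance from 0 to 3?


Dijkstra from 0:
Distances: {0: 0, 1: 1, 2: 5, 3: 10, 4: 9, 5: 6}
Shortest distance to 3 = 10, path = [0, 1, 5, 3]


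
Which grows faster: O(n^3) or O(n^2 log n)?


n^2 log n grows slower than cubic
O(n^2 log n) is asymptotically smaller; O(n^3) grows faster


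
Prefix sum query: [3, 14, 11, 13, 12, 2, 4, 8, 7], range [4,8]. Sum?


Prefix sums: [0, 3, 17, 28, 41, 53, 55, 59, 67, 74]
Sum[4..8] = prefix[9] - prefix[4] = 74 - 41 = 33


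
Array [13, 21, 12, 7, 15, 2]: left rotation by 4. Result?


Left rotate by 4: [15, 2, 13, 21, 12, 7]


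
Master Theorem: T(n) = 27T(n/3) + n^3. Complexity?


a=27, b=3, c=3. log_3(27)=3 = c=3. Case 2: O(n^c log n) = O(n^3 log n)
Complexity: O(n^3 log n)


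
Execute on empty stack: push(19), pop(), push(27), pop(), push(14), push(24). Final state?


push(19) -> [19]
pop() returns 19 -> []
push(27) -> [27]
pop() returns 27 -> []
push(14) -> [14]
push(24) -> [14, 24]
Final stack (bottom to top): [14, 24]


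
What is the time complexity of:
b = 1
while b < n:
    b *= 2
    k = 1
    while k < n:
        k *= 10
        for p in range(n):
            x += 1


Per nesting level: O(log n) * O(log n) * O(n) = O(n (log n)^2)
Complexity: O(n (log n)^2)


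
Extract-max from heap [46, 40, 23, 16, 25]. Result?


Max = 46
Replace root with last, heapify down
Resulting heap: [40, 25, 23, 16]


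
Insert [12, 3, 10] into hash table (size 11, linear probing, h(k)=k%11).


Insertions: 12->slot 1; 3->slot 3; 10->slot 10
Table: [None, 12, None, 3, None, None, None, None, None, None, 10]


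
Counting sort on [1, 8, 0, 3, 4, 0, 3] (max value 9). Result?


Count array: [2, 1, 0, 2, 1, 0, 0, 0, 1, 0]
Reconstruct: [0, 0, 1, 3, 3, 4, 8]


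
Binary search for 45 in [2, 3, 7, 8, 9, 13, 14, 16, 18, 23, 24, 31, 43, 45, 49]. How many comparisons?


Search for 45:
[0,14] mid=7 arr[7]=16
[8,14] mid=11 arr[11]=31
[12,14] mid=13 arr[13]=45
Total: 3 comparisons


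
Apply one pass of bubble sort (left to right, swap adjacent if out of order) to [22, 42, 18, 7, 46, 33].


After one pass: [22, 18, 7, 42, 33, 46]


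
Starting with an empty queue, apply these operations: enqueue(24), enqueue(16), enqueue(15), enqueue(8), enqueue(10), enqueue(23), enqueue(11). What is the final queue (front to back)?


enqueue(24) -> [24]
enqueue(16) -> [24, 16]
enqueue(15) -> [24, 16, 15]
enqueue(8) -> [24, 16, 15, 8]
enqueue(10) -> [24, 16, 15, 8, 10]
enqueue(23) -> [24, 16, 15, 8, 10, 23]
enqueue(11) -> [24, 16, 15, 8, 10, 23, 11]
Final queue (front to back): [24, 16, 15, 8, 10, 23, 11]


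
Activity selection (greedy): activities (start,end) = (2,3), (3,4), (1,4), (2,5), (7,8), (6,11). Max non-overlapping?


Greedy: pick earliest-ending, then skip overlaps.
Selected (3 activities): [(2, 3), (3, 4), (7, 8)]


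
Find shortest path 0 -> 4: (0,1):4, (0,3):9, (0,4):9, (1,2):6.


Dijkstra from 0:
Distances: {0: 0, 1: 4, 2: 10, 3: 9, 4: 9}
Shortest distance to 4 = 9, path = [0, 4]


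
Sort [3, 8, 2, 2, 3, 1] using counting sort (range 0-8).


Count array: [0, 1, 2, 2, 0, 0, 0, 0, 1]
Reconstruct: [1, 2, 2, 3, 3, 8]


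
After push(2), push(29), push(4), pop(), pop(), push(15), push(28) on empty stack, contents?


push(2) -> [2]
push(29) -> [2, 29]
push(4) -> [2, 29, 4]
pop() returns 4 -> [2, 29]
pop() returns 29 -> [2]
push(15) -> [2, 15]
push(28) -> [2, 15, 28]
Final stack (bottom to top): [2, 15, 28]


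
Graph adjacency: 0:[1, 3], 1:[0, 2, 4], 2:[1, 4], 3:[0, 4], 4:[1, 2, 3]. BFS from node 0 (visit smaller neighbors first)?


BFS queue: start with [0]
Visit order: [0, 1, 3, 2, 4]


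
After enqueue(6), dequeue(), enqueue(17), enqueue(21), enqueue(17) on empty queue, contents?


enqueue(6) -> [6]
dequeue() returns 6 -> []
enqueue(17) -> [17]
enqueue(21) -> [17, 21]
enqueue(17) -> [17, 21, 17]
Final queue (front to back): [17, 21, 17]


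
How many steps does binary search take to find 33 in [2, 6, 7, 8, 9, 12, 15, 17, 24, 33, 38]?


Search for 33:
[0,10] mid=5 arr[5]=12
[6,10] mid=8 arr[8]=24
[9,10] mid=9 arr[9]=33
Total: 3 comparisons


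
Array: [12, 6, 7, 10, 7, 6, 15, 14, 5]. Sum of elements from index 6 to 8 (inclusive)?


Prefix sums: [0, 12, 18, 25, 35, 42, 48, 63, 77, 82]
Sum[6..8] = prefix[9] - prefix[6] = 82 - 48 = 34


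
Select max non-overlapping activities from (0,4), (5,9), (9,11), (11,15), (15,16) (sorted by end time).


Greedy: pick earliest-ending, then skip overlaps.
Selected (5 activities): [(0, 4), (5, 9), (9, 11), (11, 15), (15, 16)]


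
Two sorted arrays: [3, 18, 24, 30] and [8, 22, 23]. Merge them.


Compare heads, take smaller each step.
Merged: [3, 8, 18, 22, 23, 24, 30]


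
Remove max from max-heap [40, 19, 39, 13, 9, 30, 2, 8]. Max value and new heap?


Max = 40
Replace root with last, heapify down
Resulting heap: [39, 19, 30, 13, 9, 8, 2]


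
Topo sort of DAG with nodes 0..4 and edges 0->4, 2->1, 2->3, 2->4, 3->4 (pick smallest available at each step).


Kahn's algorithm, process smallest node first
Order: [0, 2, 1, 3, 4]
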